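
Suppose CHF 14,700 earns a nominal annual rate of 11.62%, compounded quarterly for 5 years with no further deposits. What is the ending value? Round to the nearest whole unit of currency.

CHF 26,064

i = 0.1162/4 = 0.02905 per quarter; n = 5·4 = 20.
FV = PV·(1+i)^n = 14,700 × 1.773085 = 26,064.3485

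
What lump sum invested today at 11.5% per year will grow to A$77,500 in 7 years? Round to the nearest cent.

A$36,172.43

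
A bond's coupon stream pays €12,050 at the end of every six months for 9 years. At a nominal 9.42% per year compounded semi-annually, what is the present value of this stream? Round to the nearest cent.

€144,106.21

Periodic rate i = 0.0942/2 = 0.0471; n = 9 × 2 = 18 periods.
PV = 12050 × [1 − (1+0.0471)^(−18)] / 0.0471 = 12050 × 11.959021 = 144,106.2053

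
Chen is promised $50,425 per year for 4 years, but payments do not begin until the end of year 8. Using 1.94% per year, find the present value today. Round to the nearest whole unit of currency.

$168,086

Value one period before first payment (t=7): 50425 × [1 − (1+0.0194)^(−4)] / 0.0194 = 50425 × 3.813279 = 192,284.6117
PV₀ = 192,284.6117 / (1+0.0194)^7 = 192,284.6117 / 1.143964 = 168,086.2255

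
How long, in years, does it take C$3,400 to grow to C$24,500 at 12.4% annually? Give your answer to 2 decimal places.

(1+i)^n = 24500/3400 = 7.20588, so n = ln 7.20588 / ln 1.124 = 16.8948 years

16.89 years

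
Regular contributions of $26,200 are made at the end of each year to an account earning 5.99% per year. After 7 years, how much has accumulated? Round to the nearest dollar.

FV = PMT · [(1+i)^n − 1] / i = 26200 · 8.391278 = 219,851.4943

$219,851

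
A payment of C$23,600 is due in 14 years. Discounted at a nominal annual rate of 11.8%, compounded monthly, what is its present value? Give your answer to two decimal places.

With 12 periods per year: i = 0.00983333, n = 168.
PV = 23,600 / (1 + 0.00983333)^168 = 23,600 / 5.175472 = 4,559.9707

C$4,559.97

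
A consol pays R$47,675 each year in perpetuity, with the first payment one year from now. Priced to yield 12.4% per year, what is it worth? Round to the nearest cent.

PV = C/r = 47675/0.124 = 384,475.8065

R$384,475.81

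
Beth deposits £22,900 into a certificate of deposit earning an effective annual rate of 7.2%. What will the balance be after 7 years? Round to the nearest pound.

£37,256

22,900 × (1+0.072)^7 = 22,900 × 1.626910 = 37,256.2363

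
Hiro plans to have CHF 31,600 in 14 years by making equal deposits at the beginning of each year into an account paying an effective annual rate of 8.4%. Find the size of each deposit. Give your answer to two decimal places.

PMT = 31600 / ( [(1+0.084)^14 − 1] / 0.084 × (1+i) ) = 31600 / 27.012427 = 1,169.8320

CHF 1,169.83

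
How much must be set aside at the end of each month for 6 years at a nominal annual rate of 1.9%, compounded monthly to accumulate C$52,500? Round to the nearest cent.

C$688.97

With 12 periods per year: i = 0.00158333, n = 72.
FV-annuity factor = 76.200687; PMT = 52500 / 76.200687 = 688.9702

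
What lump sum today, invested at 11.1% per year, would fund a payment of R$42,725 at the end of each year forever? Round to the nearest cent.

PV = PMT / i = 42725 / 0.111 = 384,909.9099

R$384,909.91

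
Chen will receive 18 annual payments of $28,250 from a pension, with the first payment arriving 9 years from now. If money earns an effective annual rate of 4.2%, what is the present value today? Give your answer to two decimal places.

Value one period before first payment (t=8): 28250 × [1 − (1+0.042)^(−18)] / 0.042 = 28250 × 12.455971 = 351,881.1926
PV₀ = 351,881.1926 / (1+0.042)^8 = 351,881.1926 / 1.389766 = 253,194.5210

$253,194.52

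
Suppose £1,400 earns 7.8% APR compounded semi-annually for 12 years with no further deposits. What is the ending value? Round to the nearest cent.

£3,506.72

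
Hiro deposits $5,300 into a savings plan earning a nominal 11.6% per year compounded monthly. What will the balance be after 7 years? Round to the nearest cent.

i = 0.116/12 = 0.00966667 per month; n = 7·12 = 84.
5,300 × (1+0.00966667)^84 = 5,300 × 2.243642 = 11,891.3027

$11,891.30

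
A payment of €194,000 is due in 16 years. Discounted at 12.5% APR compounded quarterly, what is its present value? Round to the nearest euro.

€27,071

i = 0.125/4 = 0.03125 per quarter; n = 16·4 = 64.
PV = FV·(1+i)^(−n) = 194,000 × 0.139542 = 27,071.2426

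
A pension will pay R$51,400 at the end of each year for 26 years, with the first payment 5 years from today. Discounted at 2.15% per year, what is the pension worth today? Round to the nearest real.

R$932,777

PV at t=4 (ordinary 26-year annuity): 51400 × a(26|0.0215) = 51400 × 19.759157 = 1,015,620.6873
PV₀ = 1,015,620.6873 / (1+0.0215)^4 = 1,015,620.6873 / 1.088813 = 932,777.4848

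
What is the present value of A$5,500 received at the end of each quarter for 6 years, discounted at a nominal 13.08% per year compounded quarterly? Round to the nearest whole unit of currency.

i = 0.1308/4 = 0.0327 per quarter; n = 6·4 = 24.
PV = 5500 × [1 − (1+0.0327)^(−24)] / 0.0327 = 5500 × 16.453322 = 90,493.2730

A$90,493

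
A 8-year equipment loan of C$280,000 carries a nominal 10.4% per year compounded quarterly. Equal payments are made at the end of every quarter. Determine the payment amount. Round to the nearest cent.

C$12,996.05

i = 0.104/4 = 0.026 per quarter; n = 8·4 = 32.
Annuity-PV factor = 21.545015; PMT = 280000 / 21.545015 = 12,996.0455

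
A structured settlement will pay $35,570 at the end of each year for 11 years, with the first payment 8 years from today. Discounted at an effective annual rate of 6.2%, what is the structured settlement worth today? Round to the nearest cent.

$182,257.99

PV at t=7 (ordinary 11-year annuity): 35570 × a(11|0.062) = 35570 × 7.806823 = 277,688.6978
Discount back 7 years: 277,688.6978 × (1+0.062)^(−7) = 277,688.6978 × 0.656339 = 182,257.9943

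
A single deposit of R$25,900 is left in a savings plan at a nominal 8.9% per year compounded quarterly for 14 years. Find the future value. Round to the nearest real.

Periodic rate i = 0.089/4 = 0.02225; n = 14 × 4 = 56 periods.
FV = 25,900 × (1 + 0.02225)^56 = 88,817.4788

R$88,817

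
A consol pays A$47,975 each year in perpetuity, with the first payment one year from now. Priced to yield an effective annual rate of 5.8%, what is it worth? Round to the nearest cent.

PV = PMT / i = 47975 / 0.058 = 827,155.1724

A$827,155.17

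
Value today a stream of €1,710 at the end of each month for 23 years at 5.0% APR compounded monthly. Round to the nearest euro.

€280,141

i = 0.05/12 = 0.00416667 per month; n = 23·12 = 276.
PV = 1710 × [1 − (1+0.00416667)^(−276)] / 0.00416667 = 1710 × 163.825396 = 280,141.4277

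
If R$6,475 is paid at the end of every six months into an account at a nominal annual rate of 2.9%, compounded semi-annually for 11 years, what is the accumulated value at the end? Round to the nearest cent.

i = 0.029/2 = 0.0145 per half-year; n = 11·2 = 22.
FV = PMT · [(1+i)^n − 1] / i = 6475 · 25.696799 = 166,386.7751

R$166,386.78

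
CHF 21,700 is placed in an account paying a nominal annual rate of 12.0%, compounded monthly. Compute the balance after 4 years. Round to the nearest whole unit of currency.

CHF 34,985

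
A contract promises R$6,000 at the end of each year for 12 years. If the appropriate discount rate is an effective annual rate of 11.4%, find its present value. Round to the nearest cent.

R$38,222.90

Annuity factor a(12|0.114) = 6.370484; PV = 6000 × 6.370484 = 38,222.9018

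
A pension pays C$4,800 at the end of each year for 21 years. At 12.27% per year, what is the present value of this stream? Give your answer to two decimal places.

PV = 4800 × [1 − (1+0.1227)^(−21)] / 0.1227 = 4800 × 7.432797 = 35,677.4269

C$35,677.43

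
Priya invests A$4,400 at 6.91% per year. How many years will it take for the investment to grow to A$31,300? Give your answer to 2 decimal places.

(1+i)^n = 31300/4400 = 7.11364, so n = ln 7.11364 / ln 1.0691 = 29.3639 years

29.36 years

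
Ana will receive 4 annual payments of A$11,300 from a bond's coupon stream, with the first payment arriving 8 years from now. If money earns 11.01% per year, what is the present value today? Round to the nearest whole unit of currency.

A$16,872

Value one period before first payment (t=7): 11300 × [1 − (1+0.1101)^(−4)] / 0.1101 = 11300 × 3.101783 = 35,050.1525
Discount back 7 years: 35,050.1525 × (1+0.1101)^(−7) = 35,050.1525 × 0.481355 = 16,871.5581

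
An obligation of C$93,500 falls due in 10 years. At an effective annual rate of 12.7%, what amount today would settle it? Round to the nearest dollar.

Discount factor = (1+0.127)^(−10) = 0.302525; PV = 93,500 × 0.302525 = 28,286.0595

C$28,286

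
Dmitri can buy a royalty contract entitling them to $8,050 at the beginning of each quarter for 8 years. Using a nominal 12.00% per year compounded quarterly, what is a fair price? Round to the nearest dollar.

i = 0.12/4 = 0.03 per quarter; n = 8·4 = 32.
PV = 8050 × [1 − (1+0.03)^(−32)] / 0.03 × (1+i) = 8050 × 21.000428 = 169,053.4494
(Beginning-of-period payments → annuity-due factor ×(1+i).)

$169,053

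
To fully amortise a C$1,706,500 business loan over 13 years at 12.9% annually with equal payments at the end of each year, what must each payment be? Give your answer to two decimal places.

Annuity-PV factor = 6.150946; PMT = 1.7065e+06 / 6.150946 = 277,436.9803

C$277,436.98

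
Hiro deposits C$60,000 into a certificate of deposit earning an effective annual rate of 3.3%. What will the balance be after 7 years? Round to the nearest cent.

FV = 60,000 × (1 + 0.033)^7 = 75,310.1480

C$75,310.15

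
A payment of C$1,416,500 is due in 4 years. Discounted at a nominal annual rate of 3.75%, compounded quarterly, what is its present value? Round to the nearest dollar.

C$1,220,045

i = 0.0375/4 = 0.009375 per quarter; n = 4·4 = 16.
PV = FV·(1+i)^(−n) = 1,416,500 × 0.861310 = 1,220,045.0709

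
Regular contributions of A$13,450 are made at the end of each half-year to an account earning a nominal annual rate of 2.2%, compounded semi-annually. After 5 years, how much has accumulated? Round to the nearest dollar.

Periodic rate i = 0.022/2 = 0.011; n = 5 × 2 = 10 periods.
FV = PMT · [(1+i)^n − 1] / i = 13450 · 10.509803 = 141,356.8535

A$141,357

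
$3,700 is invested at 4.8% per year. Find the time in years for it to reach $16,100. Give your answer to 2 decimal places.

(1+i)^n = 16100/3700 = 4.35135, so n = ln 4.35135 / ln 1.048 = 31.3646 years

31.36 years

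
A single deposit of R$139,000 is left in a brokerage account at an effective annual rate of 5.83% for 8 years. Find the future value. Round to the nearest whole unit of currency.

R$218,718

FV = 139,000 × (1 + 0.0583)^8 = 218,718.3240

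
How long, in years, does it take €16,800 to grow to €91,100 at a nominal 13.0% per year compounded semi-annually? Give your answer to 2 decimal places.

Periodic rate i = 0.13/2 = 0.065.
(1+i)^n = 91100/16800 = 5.42262, so n = ln 5.42262 / ln 1.065 = 26.8453 half-years
= 26.8453/2 years

13.42 years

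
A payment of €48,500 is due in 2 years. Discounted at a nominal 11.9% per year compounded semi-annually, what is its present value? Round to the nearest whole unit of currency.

€38,489

With 2 periods per year: i = 0.0595, n = 4.
PV = 48,500 / (1 + 0.0595)^4 = 48,500 / 1.260097 = 38,489.1123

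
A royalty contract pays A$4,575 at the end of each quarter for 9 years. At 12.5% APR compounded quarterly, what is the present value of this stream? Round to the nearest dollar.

A$98,045

Periodic rate i = 0.125/4 = 0.03125; n = 9 × 4 = 36 periods.
PV = 4575 × [1 − (1+0.03125)^(−36)] / 0.03125 = 4575 × 21.430672 = 98,045.3259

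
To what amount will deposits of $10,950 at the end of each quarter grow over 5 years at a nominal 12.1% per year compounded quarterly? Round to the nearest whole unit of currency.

$294,980

i = 0.121/4 = 0.03025 per quarter; n = 5·4 = 20.
Accumulation factor s(20|0.03025) = 26.938810; FV = 10950 × 26.938810 = 294,979.9725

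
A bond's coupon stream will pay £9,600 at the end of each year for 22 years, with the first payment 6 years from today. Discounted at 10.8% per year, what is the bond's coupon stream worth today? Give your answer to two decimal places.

PV at t=5 (ordinary 22-year annuity): 9600 × a(22|0.108) = 9600 × 8.289416 = 79,578.3944
Discount back 5 years: 79,578.3944 × (1+0.108)^(−5) = 79,578.3944 × 0.598827 = 47,653.6719

£47,653.67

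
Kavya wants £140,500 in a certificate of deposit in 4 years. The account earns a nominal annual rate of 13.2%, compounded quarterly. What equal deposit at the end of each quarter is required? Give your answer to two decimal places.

£6,806.92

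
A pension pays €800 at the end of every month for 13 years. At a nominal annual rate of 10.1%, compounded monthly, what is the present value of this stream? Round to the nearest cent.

€69,339.18

With 12 periods per year: i = 0.00841667, n = 156.
PV = 800 × [1 − (1+0.00841667)^(−156)] / 0.00841667 = 800 × 86.673977 = 69,339.1817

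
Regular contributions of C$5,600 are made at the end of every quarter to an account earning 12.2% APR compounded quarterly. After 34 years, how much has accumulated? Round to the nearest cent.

C$10,741,247.88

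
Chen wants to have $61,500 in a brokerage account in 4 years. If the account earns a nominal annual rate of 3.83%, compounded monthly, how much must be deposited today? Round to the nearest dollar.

With 12 periods per year: i = 0.00319167, n = 48.
PV = 61,500 / (1 + 0.00319167)^48 = 61,500 / 1.165274 = 52,777.2981

$52,777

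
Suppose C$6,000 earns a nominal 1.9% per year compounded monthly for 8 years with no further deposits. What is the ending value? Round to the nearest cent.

C$6,984.12

Periodic rate i = 0.019/12 = 0.00158333; n = 8 × 12 = 96 periods.
6,000 × (1+0.00158333)^96 = 6,000 × 1.164020 = 6,984.1218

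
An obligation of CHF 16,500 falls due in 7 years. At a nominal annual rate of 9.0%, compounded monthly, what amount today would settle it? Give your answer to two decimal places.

CHF 8,808.45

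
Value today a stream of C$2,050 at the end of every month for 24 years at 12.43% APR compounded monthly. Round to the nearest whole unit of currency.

C$187,733

i = 0.1243/12 = 0.0103583 per month; n = 24·12 = 288.
PV = 2050 × [1 − (1+0.0103583)^(−288)] / 0.0103583 = 2050 × 91.577140 = 187,733.1377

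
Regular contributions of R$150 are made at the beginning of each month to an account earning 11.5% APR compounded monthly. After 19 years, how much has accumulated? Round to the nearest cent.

i = 0.115/12 = 0.00958333 per month; n = 19·12 = 228.
Accumulation factor s(228|0.00958333) × (1+i) = 821.569268; FV = 150 × 821.569268 = 123,235.3901
(Beginning-of-period payments → annuity-due factor ×(1+i).)

R$123,235.39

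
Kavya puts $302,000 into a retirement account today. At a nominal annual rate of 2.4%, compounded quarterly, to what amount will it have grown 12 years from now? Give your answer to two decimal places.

$402,448.23

With 4 periods per year: i = 0.006, n = 48.
FV = PV·(1+i)^n = 302,000 × 1.332610 = 402,448.2261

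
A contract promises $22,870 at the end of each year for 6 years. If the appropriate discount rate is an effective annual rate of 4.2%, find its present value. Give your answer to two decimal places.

$119,111.00

PV = PMT · [1 − (1+i)^(−n)] / i = 22870 · 5.208177 = 119,111.0022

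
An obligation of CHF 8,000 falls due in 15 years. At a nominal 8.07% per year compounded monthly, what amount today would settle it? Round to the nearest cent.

CHF 2,394.07

i = 0.0807/12 = 0.006725 per month; n = 15·12 = 180.
PV = FV·(1+i)^(−n) = 8,000 × 0.299258 = 2,394.0672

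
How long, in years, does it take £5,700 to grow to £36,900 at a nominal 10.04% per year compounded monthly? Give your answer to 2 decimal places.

18.68 years

Periodic rate i = 0.1004/12 = 0.00836667.
(1+i)^n = 36900/5700 = 6.47368, so n = ln 6.47368 / ln 1.00837 = 224.1691 months
= 224.1691/12 years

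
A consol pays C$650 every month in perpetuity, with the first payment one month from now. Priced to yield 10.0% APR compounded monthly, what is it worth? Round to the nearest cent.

Periodic rate i = 0.1/12 = 0.00833333.
PV = PMT / i = 650 / 0.00833333 = 78,000.0000

C$78,000.00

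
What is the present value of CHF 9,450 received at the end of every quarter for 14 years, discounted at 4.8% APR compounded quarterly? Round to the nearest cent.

CHF 383,722.73

i = 0.048/4 = 0.012 per quarter; n = 14·4 = 56.
PV = PMT · [1 − (1+i)^(−n)] / i = 9450 · 40.605580 = 383,722.7348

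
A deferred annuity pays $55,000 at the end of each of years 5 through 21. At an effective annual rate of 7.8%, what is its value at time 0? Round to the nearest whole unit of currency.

$376,510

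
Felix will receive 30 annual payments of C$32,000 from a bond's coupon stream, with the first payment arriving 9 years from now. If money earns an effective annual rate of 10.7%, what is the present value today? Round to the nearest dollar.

C$126,330

PV at t=8 (ordinary 30-year annuity): 32000 × a(30|0.107) = 32000 × 8.903015 = 284,896.4736
Discount back 8 years: 284,896.4736 × (1+0.107)^(−8) = 284,896.4736 × 0.443424 = 126,329.8867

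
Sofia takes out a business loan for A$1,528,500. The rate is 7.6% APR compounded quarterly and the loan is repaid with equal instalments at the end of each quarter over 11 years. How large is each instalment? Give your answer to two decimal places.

A$51,570.07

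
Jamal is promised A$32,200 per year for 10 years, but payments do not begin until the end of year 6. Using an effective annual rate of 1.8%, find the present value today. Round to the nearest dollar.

PV at t=5 (ordinary 10-year annuity): 32200 × a(10|0.018) = 32200 × 9.077311 = 292,289.4206
Discount back 5 years: 292,289.4206 × (1+0.018)^(−5) = 292,289.4206 × 0.914663 = 267,346.3175

A$267,346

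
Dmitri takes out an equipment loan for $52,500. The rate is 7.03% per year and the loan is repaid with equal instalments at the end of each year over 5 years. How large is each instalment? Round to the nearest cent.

PMT = 52500 / ( [1 − (1+0.0703)^(−5)] / 0.0703 ) = 52500 / 4.096906 = 12,814.5483

$12,814.55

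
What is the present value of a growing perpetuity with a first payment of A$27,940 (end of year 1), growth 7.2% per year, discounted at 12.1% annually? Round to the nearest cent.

PV = D₁/(r − g) = 27940/(0.121 − 0.072) = 570,204.0816

A$570,204.08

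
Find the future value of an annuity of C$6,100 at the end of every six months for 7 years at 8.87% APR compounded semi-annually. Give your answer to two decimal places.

C$114,969.25

i = 0.0887/2 = 0.04435 per half-year; n = 7·2 = 14.
Accumulation factor s(14|0.04435) = 18.847418; FV = 6100 × 18.847418 = 114,969.2483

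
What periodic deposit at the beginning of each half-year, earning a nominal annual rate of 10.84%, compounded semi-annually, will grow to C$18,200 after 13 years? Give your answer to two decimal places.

C$317.78

With 2 periods per year: i = 0.0542, n = 26.
PMT = 18200 / ( [(1+0.0542)^26 − 1] / 0.0542 × (1+i) ) = 18200 / 57.272190 = 317.7808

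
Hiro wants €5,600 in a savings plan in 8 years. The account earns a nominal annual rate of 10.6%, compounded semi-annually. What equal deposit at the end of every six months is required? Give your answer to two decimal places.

i = 0.106/2 = 0.053 per half-year; n = 8·2 = 16.
PMT = 5600 / ( [(1+0.053)^16 − 1] / 0.053 ) = 5600 / 24.242080 = 231.0033

€231.00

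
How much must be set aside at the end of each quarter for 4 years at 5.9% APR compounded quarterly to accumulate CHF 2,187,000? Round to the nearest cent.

Periodic rate i = 0.059/4 = 0.01475; n = 4 × 4 = 16 periods.
PMT = 2.187e+06 / ( [(1+0.01475)^16 − 1] / 0.01475 ) = 2.187e+06 / 17.897888 = 122,193.1889

CHF 122,193.19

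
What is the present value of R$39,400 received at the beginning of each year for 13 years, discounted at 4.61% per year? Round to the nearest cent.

R$396,421.95

PV = PMT · [1 − (1+i)^(−n)] / i × (1+i) = 39400 · 10.061471 = 396,421.9526
(Beginning-of-period payments → annuity-due factor ×(1+i).)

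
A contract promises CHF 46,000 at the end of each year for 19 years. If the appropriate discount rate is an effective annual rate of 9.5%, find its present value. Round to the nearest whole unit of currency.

PV = 46000 × [1 − (1+0.095)^(−19)] / 0.095 = 46000 × 8.649558 = 397,879.6872

CHF 397,880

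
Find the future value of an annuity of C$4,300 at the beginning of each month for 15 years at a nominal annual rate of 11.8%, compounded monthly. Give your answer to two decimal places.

C$2,128,593.27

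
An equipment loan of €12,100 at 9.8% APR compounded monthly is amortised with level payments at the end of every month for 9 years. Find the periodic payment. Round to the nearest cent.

Periodic rate i = 0.098/12 = 0.00816667; n = 9 × 12 = 108 periods.
PMT = 12100 / ( [1 − (1+0.00816667)^(−108)] / 0.00816667 ) = 12100 / 71.578822 = 169.0444

€169.04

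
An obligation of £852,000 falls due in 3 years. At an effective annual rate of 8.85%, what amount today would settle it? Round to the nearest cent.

£660,623.92

Discount factor = (1+0.0885)^(−3) = 0.775380; PV = 852,000 × 0.775380 = 660,623.9200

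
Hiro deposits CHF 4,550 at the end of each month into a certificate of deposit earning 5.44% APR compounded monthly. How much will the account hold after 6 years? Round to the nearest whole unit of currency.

CHF 386,363

i = 0.0544/12 = 0.00453333 per month; n = 6·12 = 72.
Accumulation factor s(72|0.00453333) = 84.914937; FV = 4550 × 84.914937 = 386,362.9645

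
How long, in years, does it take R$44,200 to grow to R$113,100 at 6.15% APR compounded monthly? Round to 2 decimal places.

Periodic rate i = 0.0615/12 = 0.005125.
(1+i)^n = 113100/44200 = 2.55882, so n = ln 2.55882 / ln 1.00513 = 183.7957 months
= 183.7957/12 years

15.32 years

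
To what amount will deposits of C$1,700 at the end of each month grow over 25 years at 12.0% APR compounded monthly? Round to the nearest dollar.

C$3,194,039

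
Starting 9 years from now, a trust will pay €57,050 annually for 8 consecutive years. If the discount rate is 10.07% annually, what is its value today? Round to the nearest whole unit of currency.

PV at t=8 (ordinary 8-year annuity): 57050 × a(8|0.1007) = 57050 × 5.321358 = 303,583.4905
PV₀ = 303,583.4905 / (1+0.1007)^8 = 303,583.4905 / 2.154526 = 140,905.0045

€140,905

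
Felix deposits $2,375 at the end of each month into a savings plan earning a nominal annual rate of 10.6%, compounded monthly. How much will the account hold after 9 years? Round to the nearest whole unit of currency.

With 12 periods per year: i = 0.00883333, n = 108.
Accumulation factor s(108|0.00883333) = 179.459026; FV = 2375 × 179.459026 = 426,215.1859

$426,215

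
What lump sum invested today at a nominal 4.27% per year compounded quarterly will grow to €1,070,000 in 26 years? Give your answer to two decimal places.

€354,638.08

i = 0.0427/4 = 0.010675 per quarter; n = 26·4 = 104.
PV = 1,070,000 / (1 + 0.010675)^104 = 1,070,000 / 3.017160 = 354,638.0825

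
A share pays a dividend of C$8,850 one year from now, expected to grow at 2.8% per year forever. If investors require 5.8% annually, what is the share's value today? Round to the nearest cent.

PV = D₁/(r − g) = 8850/(0.058 − 0.028) = 295,000.0000

C$295,000.00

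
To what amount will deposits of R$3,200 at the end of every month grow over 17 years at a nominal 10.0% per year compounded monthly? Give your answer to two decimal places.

Periodic rate i = 0.1/12 = 0.00833333; n = 17 × 12 = 204 periods.
FV = 3200 × [(1+0.00833333)^204 − 1] / 0.00833333 = 3200 × 532.262780 = 1,703,240.8948

R$1,703,240.89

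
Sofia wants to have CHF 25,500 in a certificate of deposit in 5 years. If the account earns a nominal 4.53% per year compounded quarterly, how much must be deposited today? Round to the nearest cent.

With 4 periods per year: i = 0.011325, n = 20.
PV = FV·(1+i)^(−n) = 25,500 × 0.798335 = 20,357.5410

CHF 20,357.54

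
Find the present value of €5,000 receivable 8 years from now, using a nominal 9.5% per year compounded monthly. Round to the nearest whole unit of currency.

€2,345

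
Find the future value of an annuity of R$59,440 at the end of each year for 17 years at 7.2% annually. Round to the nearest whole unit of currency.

R$1,866,337

FV = PMT · [(1+i)^n − 1] / i = 59440 · 31.398664 = 1,866,336.5906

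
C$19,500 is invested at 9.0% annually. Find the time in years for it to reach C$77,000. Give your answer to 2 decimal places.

n = ln(77000/19500) / ln(1+0.09) = ln(3.94872) / 0.086178 = 15.9367 years

15.94 years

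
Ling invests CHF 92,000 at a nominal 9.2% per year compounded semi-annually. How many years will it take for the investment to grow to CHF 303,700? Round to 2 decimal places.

Periodic rate i = 0.092/2 = 0.046.
n = ln(303700/92000) / ln(1+0.046) = ln(3.30109) / 0.044973 = 26.5546 half-years
= 26.5546/2 years

13.28 years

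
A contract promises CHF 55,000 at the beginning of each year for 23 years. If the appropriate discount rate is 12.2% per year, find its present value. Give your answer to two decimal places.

CHF 469,996.83

PV = 55000 × [1 − (1+0.122)^(−23)] / 0.122 × (1+i) = 55000 × 8.545397 = 469,996.8327
Payments are at the start of each period, so multiply by (1+i).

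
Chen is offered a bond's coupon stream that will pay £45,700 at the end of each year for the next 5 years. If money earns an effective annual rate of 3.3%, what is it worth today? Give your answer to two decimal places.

PV = 45700 × [1 − (1+0.033)^(−5)] / 0.033 = 45700 × 4.540741 = 207,511.8648

£207,511.86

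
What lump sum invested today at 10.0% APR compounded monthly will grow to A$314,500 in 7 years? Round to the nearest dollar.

i = 0.1/12 = 0.00833333 per month; n = 7·12 = 84.
PV = 314,500 / (1 + 0.00833333)^84 = 314,500 / 2.007920 = 156,629.7343

A$156,630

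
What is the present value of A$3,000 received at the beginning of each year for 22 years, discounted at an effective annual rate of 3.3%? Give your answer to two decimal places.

PV = PMT · [1 − (1+i)^(−n)] / i × (1+i) = 3000 · 15.978777 = 47,936.3325
(Beginning-of-period payments → annuity-due factor ×(1+i).)

A$47,936.33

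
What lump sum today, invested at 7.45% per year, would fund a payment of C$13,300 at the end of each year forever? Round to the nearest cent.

PV = PMT / i = 13300 / 0.0745 = 178,523.4899

C$178,523.49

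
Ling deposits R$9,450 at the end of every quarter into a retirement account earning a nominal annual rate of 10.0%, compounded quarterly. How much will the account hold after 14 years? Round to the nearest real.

With 4 periods per year: i = 0.025, n = 56.
FV = 9450 × [(1+0.025)^56 − 1] / 0.025 = 9450 × 119.439694 = 1,128,705.1121

R$1,128,705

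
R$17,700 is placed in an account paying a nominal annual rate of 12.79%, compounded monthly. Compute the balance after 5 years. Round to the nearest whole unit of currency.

R$33,438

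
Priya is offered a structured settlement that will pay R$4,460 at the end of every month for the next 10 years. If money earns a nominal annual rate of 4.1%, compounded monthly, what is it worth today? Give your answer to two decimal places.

With 12 periods per year: i = 0.00341667, n = 120.
Annuity factor a(120|0.00341667) = 98.308043; PV = 4460 × 98.308043 = 438,453.8699

R$438,453.87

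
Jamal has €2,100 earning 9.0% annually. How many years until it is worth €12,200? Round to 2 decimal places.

20.42 years

n = ln(12200/2100) / ln(1+0.09) = ln(5.80952) / 0.086178 = 20.4171 years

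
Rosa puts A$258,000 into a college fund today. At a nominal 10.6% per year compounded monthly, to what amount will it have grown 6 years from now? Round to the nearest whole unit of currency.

With 12 periods per year: i = 0.00883333, n = 72.
FV = 258,000 × (1 + 0.00883333)^72 = 485,979.7799

A$485,980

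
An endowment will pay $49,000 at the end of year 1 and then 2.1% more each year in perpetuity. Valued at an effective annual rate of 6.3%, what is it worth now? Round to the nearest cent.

PV = D₁/(r − g) = 49000/(0.063 − 0.021) = 1,166,666.6667

$1,166,666.67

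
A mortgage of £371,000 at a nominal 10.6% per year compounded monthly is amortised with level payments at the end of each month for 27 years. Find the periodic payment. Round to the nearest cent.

Periodic rate i = 0.106/12 = 0.00883333; n = 27 × 12 = 324 periods.
Annuity-PV factor = 106.655422; PMT = 371000 / 106.655422 = 3,478.4917

£3,478.49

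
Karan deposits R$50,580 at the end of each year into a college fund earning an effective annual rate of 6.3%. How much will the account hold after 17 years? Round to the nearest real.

Accumulation factor s(17|0.063) = 28.973112; FV = 50580 × 28.973112 = 1,465,459.9868

R$1,465,460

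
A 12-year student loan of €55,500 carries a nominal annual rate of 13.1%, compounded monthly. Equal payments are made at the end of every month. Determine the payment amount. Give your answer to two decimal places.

With 12 periods per year: i = 0.0109167, n = 144.
Annuity-PV factor = 72.420846; PMT = 55500 / 72.420846 = 766.3539

€766.35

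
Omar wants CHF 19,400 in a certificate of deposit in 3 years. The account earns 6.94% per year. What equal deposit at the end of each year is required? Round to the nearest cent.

FV-annuity factor = 3.213016; PMT = 19400 / 3.213016 = 6,037.9400

CHF 6,037.94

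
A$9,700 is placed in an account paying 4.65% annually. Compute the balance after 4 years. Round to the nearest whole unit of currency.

FV = PV·(1+i)^n = 9,700 × 1.199380 = 11,633.9894

A$11,634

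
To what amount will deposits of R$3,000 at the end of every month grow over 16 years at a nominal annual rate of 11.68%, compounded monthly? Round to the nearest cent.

With 12 periods per year: i = 0.00973333, n = 192.
FV = PMT · [(1+i)^n − 1] / i = 3000 · 557.077337 = 1,671,232.0113

R$1,671,232.01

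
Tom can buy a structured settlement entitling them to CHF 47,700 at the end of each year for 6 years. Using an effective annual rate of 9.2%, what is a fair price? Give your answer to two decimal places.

PV = PMT · [1 − (1+i)^(−n)] / i = 47700 · 4.459295 = 212,708.3677

CHF 212,708.37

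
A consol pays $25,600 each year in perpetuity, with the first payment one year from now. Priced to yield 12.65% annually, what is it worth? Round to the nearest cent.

PV = PMT / i = 25600 / 0.1265 = 202,371.5415

$202,371.54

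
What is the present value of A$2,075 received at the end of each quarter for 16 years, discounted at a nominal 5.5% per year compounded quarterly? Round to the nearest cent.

i = 0.055/4 = 0.01375 per quarter; n = 16·4 = 64.
PV = PMT · [1 − (1+i)^(−n)] / i = 2075 · 42.379851 = 87,938.1908

A$87,938.19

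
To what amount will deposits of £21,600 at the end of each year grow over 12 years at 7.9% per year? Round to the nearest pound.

FV = PMT · [(1+i)^n − 1] / i = 21600 · 18.864968 = 407,483.3162

£407,483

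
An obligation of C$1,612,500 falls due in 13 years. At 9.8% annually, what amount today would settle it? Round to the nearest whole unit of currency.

C$478,266

PV = 1,612,500 / (1 + 0.098)^13 = 1,612,500 / 3.371556 = 478,265.7730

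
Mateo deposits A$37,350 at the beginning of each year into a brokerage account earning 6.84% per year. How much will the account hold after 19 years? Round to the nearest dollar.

FV = 37350 × [(1+0.0684)^19 − 1] / 0.0684 × (1+i) = 37350 × 39.286329 = 1,467,344.3992
(Beginning-of-period payments → annuity-due factor ×(1+i).)

A$1,467,344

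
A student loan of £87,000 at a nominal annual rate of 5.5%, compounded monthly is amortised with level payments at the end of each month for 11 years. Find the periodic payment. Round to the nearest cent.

£879.91

Periodic rate i = 0.055/12 = 0.00458333; n = 11 × 12 = 132 periods.
PMT = 87000 / ( [1 − (1+0.00458333)^(−132)] / 0.00458333 ) = 87000 / 98.873509 = 879.9121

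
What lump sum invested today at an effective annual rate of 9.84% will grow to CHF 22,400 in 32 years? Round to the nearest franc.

PV = 22,400 / (1 + 0.0984)^32 = 22,400 / 20.152864 = 1,111.5045

CHF 1,112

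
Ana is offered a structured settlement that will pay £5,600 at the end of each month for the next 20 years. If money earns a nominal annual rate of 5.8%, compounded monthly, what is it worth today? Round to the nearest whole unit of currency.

£794,393

i = 0.058/12 = 0.00483333 per month; n = 20·12 = 240.
PV = 5600 × [1 − (1+0.00483333)^(−240)] / 0.00483333 = 5600 × 141.855850 = 794,392.7611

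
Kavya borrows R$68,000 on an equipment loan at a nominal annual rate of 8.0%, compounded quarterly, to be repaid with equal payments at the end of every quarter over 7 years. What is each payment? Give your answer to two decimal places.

Periodic rate i = 0.08/4 = 0.02; n = 7 × 4 = 28 periods.
PMT = 68000 / ( [1 − (1+0.02)^(−28)] / 0.02 ) = 68000 / 21.281272 = 3,195.2977

R$3,195.30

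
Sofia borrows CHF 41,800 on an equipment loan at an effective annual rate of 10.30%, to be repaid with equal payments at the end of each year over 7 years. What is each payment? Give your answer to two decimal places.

Annuity-PV factor = 4.820704; PMT = 41800 / 4.820704 = 8,670.9323

CHF 8,670.93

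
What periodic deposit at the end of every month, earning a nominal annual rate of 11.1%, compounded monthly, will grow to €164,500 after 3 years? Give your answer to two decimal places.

€3,871.69

With 12 periods per year: i = 0.00925, n = 36.
FV-annuity factor = 42.487934; PMT = 164500 / 42.487934 = 3,871.6874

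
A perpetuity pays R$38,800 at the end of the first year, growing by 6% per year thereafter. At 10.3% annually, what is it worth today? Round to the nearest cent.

PV = PMT / (i − g) = 38800 / (0.103 − 0.06) = 38800 / 0.043000 = 902,325.5814

R$902,325.58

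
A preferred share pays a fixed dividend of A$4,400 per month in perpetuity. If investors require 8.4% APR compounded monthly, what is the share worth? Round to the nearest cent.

Periodic rate i = 0.084/12 = 0.007.
PV = PMT / i = 4400 / 0.007 = 628,571.4286

A$628,571.43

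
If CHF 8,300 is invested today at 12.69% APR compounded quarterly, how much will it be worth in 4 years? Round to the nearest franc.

With 4 periods per year: i = 0.031725, n = 16.
FV = 8,300 × (1 + 0.031725)^16 = 13,680.4807

CHF 13,680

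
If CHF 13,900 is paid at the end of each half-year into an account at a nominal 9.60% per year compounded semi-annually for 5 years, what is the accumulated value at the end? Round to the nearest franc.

CHF 173,209

Periodic rate i = 0.096/2 = 0.048; n = 5 × 2 = 10 periods.
FV = 13900 × [(1+0.048)^10 − 1] / 0.048 = 13900 × 12.461097 = 173,209.2489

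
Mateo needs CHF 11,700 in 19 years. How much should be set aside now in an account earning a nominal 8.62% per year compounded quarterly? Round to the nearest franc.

CHF 2,314

Periodic rate i = 0.0862/4 = 0.02155; n = 19 × 4 = 76 periods.
PV = FV·(1+i)^(−n) = 11,700 × 0.197819 = 2,314.4837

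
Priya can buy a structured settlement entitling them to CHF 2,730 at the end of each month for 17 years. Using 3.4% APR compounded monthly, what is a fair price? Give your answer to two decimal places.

Periodic rate i = 0.034/12 = 0.00283333; n = 17 × 12 = 204 periods.
PV = 2730 × [1 − (1+0.00283333)^(−204)] / 0.00283333 = 2730 × 154.772475 = 422,528.8575

CHF 422,528.86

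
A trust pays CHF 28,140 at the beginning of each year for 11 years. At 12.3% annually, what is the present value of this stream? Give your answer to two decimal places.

Annuity factor a(11|0.123) × (1+i) = 6.581507; PV = 28140 × 6.581507 = 185,203.6026
(Beginning-of-period payments → annuity-due factor ×(1+i).)

CHF 185,203.60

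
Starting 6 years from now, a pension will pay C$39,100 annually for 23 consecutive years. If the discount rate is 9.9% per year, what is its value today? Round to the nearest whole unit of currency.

Value one period before first payment (t=5): 39100 × [1 − (1+0.099)^(−23)] / 0.099 = 39100 × 8.949102 = 349,909.8833
PV₀ = 349,909.8833 / (1+0.099)^5 = 349,909.8833 / 1.603203 = 218,256.7818

C$218,257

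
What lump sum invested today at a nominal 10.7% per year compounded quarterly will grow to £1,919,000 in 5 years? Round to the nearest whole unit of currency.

£1,131,829

i = 0.107/4 = 0.02675 per quarter; n = 5·4 = 20.
PV = FV·(1+i)^(−n) = 1,919,000 × 0.589801 = 1,131,828.8094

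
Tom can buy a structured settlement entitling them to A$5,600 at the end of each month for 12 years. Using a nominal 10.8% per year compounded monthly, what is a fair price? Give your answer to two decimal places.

A$450,977.35

i = 0.108/12 = 0.009 per month; n = 12·12 = 144.
PV = PMT · [1 − (1+i)^(−n)] / i = 5600 · 80.531669 = 450,977.3486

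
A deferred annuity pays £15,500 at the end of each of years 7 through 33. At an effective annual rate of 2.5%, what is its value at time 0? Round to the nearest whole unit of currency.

PV at t=6 (ordinary 27-year annuity): 15500 × a(27|0.025) = 15500 × 19.464011 = 301,692.1685
PV₀ = 301,692.1685 / (1+0.025)^6 = 301,692.1685 / 1.159693 = 260,148.2114

£260,148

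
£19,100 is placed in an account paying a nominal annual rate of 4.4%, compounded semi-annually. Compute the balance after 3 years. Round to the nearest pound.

£21,764

With 2 periods per year: i = 0.022, n = 6.
19,100 × (1+0.022)^6 = 19,100 × 1.139477 = 21,764.0012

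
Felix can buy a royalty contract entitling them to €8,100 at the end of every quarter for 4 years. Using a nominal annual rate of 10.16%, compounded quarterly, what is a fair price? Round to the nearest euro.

€105,417

i = 0.1016/4 = 0.0254 per quarter; n = 4·4 = 16.
PV = PMT · [1 − (1+i)^(−n)] / i = 8100 · 13.014457 = 105,417.0978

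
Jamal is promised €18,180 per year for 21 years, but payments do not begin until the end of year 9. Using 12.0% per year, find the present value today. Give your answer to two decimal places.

Value one period before first payment (t=8): 18180 × [1 − (1+0.12)^(−21)] / 0.12 = 18180 × 7.562003 = 137,477.2188
PV₀ = 137,477.2188 / (1+0.12)^8 = 137,477.2188 / 2.475963 = 55,524.7429

€55,524.74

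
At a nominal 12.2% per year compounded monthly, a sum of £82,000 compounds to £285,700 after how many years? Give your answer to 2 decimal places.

10.28 years

Periodic rate i = 0.122/12 = 0.0101667.
(1+i)^n = 285700/82000 = 3.48415, so n = ln 3.48415 / ln 1.01017 = 123.3991 months
= 123.3991/12 years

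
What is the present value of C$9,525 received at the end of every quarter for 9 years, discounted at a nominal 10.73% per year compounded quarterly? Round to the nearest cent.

i = 0.1073/4 = 0.026825 per quarter; n = 9·4 = 36.
Annuity factor a(36|0.026825) = 22.904294; PV = 9525 × 22.904294 = 218,163.3961

C$218,163.40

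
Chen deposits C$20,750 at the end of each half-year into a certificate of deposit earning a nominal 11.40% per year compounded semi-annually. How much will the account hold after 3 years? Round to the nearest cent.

With 2 periods per year: i = 0.057, n = 6.
FV = 20750 × [(1+0.057)^6 − 1] / 0.057 = 20750 × 6.922822 = 143,648.5530

C$143,648.55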